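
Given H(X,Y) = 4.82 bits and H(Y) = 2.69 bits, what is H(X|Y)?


H(X|Y) = H(X,Y) - H(Y) = 4.82 - 2.69 = 2.13

2.13 bits


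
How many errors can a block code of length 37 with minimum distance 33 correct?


Correction capability = floor((d-1)/2) = floor((33-1)/2) = 16

16 errors


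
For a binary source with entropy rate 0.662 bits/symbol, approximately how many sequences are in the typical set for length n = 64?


log2|A_typical| = nH = 64 * 0.662 = 42.368, so |A_typical| ~ 2^42.368 = 5.676e+12

5.676e+12


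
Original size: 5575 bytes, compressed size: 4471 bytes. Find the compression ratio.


Ratio = original / compressed = 5575 / 4471 = 1.2469

1.2469


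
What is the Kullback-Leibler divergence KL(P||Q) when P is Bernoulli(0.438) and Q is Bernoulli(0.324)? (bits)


KL = p*log2(p/q) + (1-p)*log2((1-p)/(1-q)) = 0.438*log2(0.438/0.324) + 0.562*log2(0.562/0.676) = 0.0408

0.0408 bits


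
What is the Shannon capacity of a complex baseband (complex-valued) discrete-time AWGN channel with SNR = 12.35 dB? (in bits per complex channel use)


SNR_linear = 10^(12.35/10) = 17.1791; C = log2(1 + SNR_linear) = log2(1 + 17.1791) = 4.1842

4.1842 bits/channel use


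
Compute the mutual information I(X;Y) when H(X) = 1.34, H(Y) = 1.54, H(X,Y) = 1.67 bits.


I(X;Y) = H(X) + H(Y) - H(X,Y) = 1.34 + 1.54 - 1.67 = 1.21

1.21 bits


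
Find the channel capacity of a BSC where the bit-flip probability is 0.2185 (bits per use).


H(p) = -p*log2(p) - (1-p)*log2(1-p) = -0.2185*log2(0.2185) - 0.7815*log2(0.7815) = 0.479453 + 0.277966 = 0.7574. C = 1 - H(p) = 1 - 0.7574 = 0.2426

0.2426 bits


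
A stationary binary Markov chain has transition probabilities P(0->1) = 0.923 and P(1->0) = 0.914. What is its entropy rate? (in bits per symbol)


Stationary distribution: pi_0 = p10/(p01+p10) = 0.4976, pi_1 = 0.5024. Entropy rate H' = pi_0*H(p01) + pi_1*H(p10) = 0.4976*0.3915 + 0.5024*0.423 = 0.4073

0.4073 bits/symbol


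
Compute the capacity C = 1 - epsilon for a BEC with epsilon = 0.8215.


C = 1 - epsilon = 1 - 0.8215 = 0.1785

0.1785 bits


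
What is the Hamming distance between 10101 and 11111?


Count differing positions: . ^ . ^ . = 2 differences

2


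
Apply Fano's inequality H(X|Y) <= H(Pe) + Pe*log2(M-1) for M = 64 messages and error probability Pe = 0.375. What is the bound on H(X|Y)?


H(Pe) = -Pe*log2(Pe) - (1-Pe)*log2(1-Pe) = -0.375*log2(0.375) - 0.625*log2(0.625) = 0.530639 + 0.423795 = 0.9544. Pe*log2(M-1) = 0.375*log2(63) = 2.241480. Bound = H(Pe) + Pe*log2(M-1) = 0.530639 + 0.423795 + 2.241480 = 3.1959

3.1959 bits


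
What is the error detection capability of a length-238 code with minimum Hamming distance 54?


Detection capability = d_min - 1 = 54 - 1 = 53

53 errors


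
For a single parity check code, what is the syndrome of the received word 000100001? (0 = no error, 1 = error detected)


Syndrome = XOR of all bits = 0 XOR 0 XOR 0 XOR 1 XOR 0 XOR 0 XOR 0 XOR 0 XOR 1 = 0

0


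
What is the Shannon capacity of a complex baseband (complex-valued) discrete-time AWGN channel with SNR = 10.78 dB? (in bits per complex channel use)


SNR_linear = 10^(10.78/10) = 11.9674; C = log2(1 + SNR_linear) = log2(1 + 11.9674) = 3.6968

3.6968 bits/channel use


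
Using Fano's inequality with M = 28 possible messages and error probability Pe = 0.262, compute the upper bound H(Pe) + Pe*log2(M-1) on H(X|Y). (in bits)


H(Pe) = -Pe*log2(Pe) - (1-Pe)*log2(1-Pe) = -0.262*log2(0.262) - 0.738*log2(0.738) = 0.506279 + 0.323471 = 0.8297. Pe*log2(M-1) = 0.262*log2(27) = 1.245781. Bound = H(Pe) + Pe*log2(M-1) = 0.506279 + 0.323471 + 1.245781 = 2.0755

2.0755 bits


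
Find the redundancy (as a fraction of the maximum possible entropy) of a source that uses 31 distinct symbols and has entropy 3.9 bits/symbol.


H_max = log2(K) = log2(31) = 4.9542 bits/symbol. Redundancy = 1 - H/H_max = 1 - 3.9/4.9542 = 1 - 0.7872 = 0.2128

0.2128


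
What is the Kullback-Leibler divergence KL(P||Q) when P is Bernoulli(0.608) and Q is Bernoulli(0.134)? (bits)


KL = p*log2(p/q) + (1-p)*log2((1-p)/(1-q)) = 0.608*log2(0.608/0.134) + 0.392*log2(0.392/0.866) = 0.8783

0.8783 bits


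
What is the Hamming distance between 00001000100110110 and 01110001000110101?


Count differing positions: . ^ ^ ^ ^ . . ^ ^ . . . . . . ^ ^ = 8 differences

8


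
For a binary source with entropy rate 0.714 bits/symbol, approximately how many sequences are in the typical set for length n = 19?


log2|A_typical| = nH = 19 * 0.714 = 13.566, so |A_typical| ~ 2^13.566 = 1.213e+04

1.213e+04


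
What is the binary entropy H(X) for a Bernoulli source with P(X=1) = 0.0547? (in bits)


H = -p*log2(p) - (1-p)*log2(1-p). -0.0547*log2(0.0547) = 0.229320; -0.9453*log2(0.9453) = 0.076717. H = 0.229320 + 0.076717 = 0.306

0.306 bits


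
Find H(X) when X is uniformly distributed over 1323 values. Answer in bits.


H = log2(n) = log2(1323) = 10.3696

10.3696 bits


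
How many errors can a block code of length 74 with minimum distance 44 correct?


Correction capability = floor((d-1)/2) = floor((44-1)/2) = 21

21 errors


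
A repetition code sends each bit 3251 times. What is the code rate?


Rate = k/n = 1/3251

1/3251


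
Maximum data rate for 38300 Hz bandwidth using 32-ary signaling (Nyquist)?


Rate = 2 * B * log2(M) = 2 * 38300 * 5.0 = 383000.0

383000.0 bps


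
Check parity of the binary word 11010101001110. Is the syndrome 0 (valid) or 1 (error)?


Syndrome = XOR of all bits = 1 XOR 1 XOR 0 XOR 1 XOR 0 XOR 1 XOR 0 XOR 1 XOR 0 XOR 0 XOR 1 XOR 1 XOR 1 XOR 0 = 0

0


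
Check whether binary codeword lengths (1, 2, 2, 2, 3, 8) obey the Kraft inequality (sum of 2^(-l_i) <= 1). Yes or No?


Kraft sum = sum(2^(-l_i)) = 1.3789, need <= 1. Result: violated (a binary prefix-free code with these lengths cannot exist)

No


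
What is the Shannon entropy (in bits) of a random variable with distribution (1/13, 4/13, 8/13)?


H = -sum(p_i * log2(p_i)). Terms: -(1/13)*log2(1/13) = 0.284649; -(4/13)*log2(4/13) = 0.523212; -(8/13)*log2(8/13) = 0.431040. H = 0.284649 + 0.523212 + 0.431040 = 1.2389

1.2389 bits


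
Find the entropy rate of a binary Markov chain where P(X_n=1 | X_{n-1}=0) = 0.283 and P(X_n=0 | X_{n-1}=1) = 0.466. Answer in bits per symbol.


Stationary distribution: pi_0 = p10/(p01+p10) = 0.6222, pi_1 = 0.3778. Entropy rate H' = pi_0*H(p01) + pi_1*H(p10) = 0.6222*0.8595 + 0.3778*0.9967 = 0.9113

0.9113 bits/symbol


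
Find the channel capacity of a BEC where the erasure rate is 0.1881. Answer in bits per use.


C = 1 - epsilon = 1 - 0.1881 = 0.8119

0.8119 bits


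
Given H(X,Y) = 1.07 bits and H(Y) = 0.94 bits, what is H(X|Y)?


H(X|Y) = H(X,Y) - H(Y) = 1.07 - 0.94 = 0.13

0.13 bits


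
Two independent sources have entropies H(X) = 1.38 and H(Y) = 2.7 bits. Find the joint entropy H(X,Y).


For independent variables, H(X,Y) = H(X) + H(Y) = 1.38 + 2.7 = 4.08

4.08 bits


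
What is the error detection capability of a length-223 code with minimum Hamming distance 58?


Detection capability = d_min - 1 = 58 - 1 = 57

57 errors


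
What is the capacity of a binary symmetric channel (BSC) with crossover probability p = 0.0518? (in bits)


H(p) = -p*log2(p) - (1-p)*log2(1-p) = -0.0518*log2(0.0518) - 0.9482*log2(0.9482) = 0.221233 + 0.072762 = 0.294. C = 1 - H(p) = 1 - 0.294 = 0.706

0.706 bits


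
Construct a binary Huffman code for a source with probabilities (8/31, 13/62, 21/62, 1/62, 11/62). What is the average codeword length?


Huffman construction (repeatedly merge the two least-probable nodes; each merge adds 1 bit to every symbol beneath it): 1/62 + 11/62 = 6/31; 6/31 + 13/62 = 25/62; 8/31 + 21/62 = 37/62; 25/62 + 37/62 = 1. Resulting codeword lengths (in the order the probabilities were given): (2, 2, 2, 3, 3). L_avg = sum(p_i * l_i) = 8/31*2 + 13/62*2 + 21/62*2 + 1/62*3 + 11/62*3 = 68/31 = 2.1935

2.1935 bits


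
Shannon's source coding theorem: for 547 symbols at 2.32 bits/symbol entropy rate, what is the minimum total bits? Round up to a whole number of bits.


Minimum bits >= n * H = 547 * 2.32 = 1269.04, rounded up to a whole number of bits = 1270

1270 bits


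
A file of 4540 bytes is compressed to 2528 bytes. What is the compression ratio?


Ratio = original / compressed = 4540 / 2528 = 1.7959

1.7959


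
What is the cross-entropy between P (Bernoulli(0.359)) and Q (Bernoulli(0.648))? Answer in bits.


H(P,Q) = -p*log2(q) - (1-p)*log2(1-q). -0.359*log2(0.648) = 0.224710; -0.641*log2(0.352) = 0.965572. H(P,Q) = 0.224710 + 0.965572 = 1.1903

1.1903 bits


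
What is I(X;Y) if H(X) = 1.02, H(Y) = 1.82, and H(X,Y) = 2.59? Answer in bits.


I(X;Y) = H(X) + H(Y) - H(X,Y) = 1.02 + 1.82 - 2.59 = 0.25

0.25 bits


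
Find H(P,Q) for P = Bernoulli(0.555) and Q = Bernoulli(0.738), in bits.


H(P,Q) = -p*log2(q) - (1-p)*log2(1-q). -0.555*log2(0.738) = 0.243261; -0.445*log2(0.262) = 0.859901. H(P,Q) = 0.243261 + 0.859901 = 1.1032

1.1032 bits


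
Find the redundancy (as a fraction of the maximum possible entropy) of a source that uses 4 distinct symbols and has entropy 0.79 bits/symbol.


H_max = log2(K) = log2(4) = 2.0 bits/symbol. Redundancy = 1 - H/H_max = 1 - 0.79/2.0 = 1 - 0.395 = 0.605

0.605


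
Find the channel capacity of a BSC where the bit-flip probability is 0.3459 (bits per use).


H(p) = -p*log2(p) - (1-p)*log2(1-p) = -0.3459*log2(0.3459) - 0.6541*log2(0.6541) = 0.529771 + 0.400582 = 0.9304. C = 1 - H(p) = 1 - 0.9304 = 0.0696

0.0696 bits


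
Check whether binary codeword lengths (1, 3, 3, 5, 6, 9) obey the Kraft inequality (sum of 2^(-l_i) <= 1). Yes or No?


Kraft sum = sum(2^(-l_i)) = 0.7988, need <= 1. Result: satisfied (a binary prefix-free code with these lengths exists)

Yes


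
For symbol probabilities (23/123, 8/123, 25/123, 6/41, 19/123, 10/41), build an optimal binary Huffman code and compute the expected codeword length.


Huffman construction (repeatedly merge the two least-probable nodes; each merge adds 1 bit to every symbol beneath it): 8/123 + 6/41 = 26/123; 19/123 + 23/123 = 14/41; 25/123 + 26/123 = 17/41; 10/41 + 14/41 = 24/41; 17/41 + 24/41 = 1. Resulting codeword lengths (in the order the probabilities were given): (3, 3, 2, 3, 3, 2). L_avg = sum(p_i * l_i) = 23/123*3 + 8/123*3 + 25/123*2 + 6/41*3 + 19/123*3 + 10/41*2 = 314/123 = 2.5528

2.5528 bits


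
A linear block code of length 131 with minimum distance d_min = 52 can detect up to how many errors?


Detection capability = d_min - 1 = 52 - 1 = 51

51 errors


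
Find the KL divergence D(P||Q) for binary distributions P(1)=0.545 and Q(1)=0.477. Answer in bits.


KL = p*log2(p/q) + (1-p)*log2((1-p)/(1-q)) = 0.545*log2(0.545/0.477) + 0.455*log2(0.455/0.523) = 0.0134

0.0134 bits


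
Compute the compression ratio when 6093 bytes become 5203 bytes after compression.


Ratio = original / compressed = 6093 / 5203 = 1.1711

1.1711


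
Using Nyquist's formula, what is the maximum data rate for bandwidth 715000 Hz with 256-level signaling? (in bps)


Rate = 2 * B * log2(M) = 2 * 715000 * 8.0 = 11440000.0

11440000.0 bps


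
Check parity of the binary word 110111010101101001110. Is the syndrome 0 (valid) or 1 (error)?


Syndrome = XOR of all bits = 1 XOR 1 XOR 0 XOR 1 XOR 1 XOR 1 XOR 0 XOR 1 XOR 0 XOR 1 XOR 0 XOR 1 XOR 1 XOR 0 XOR 1 XOR 0 XOR 0 XOR 1 XOR 1 XOR 1 XOR 0 = 1

1


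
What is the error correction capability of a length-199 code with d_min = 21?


Correction capability = floor((d-1)/2) = floor((21-1)/2) = 10

10 errors


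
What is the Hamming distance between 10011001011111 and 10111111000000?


Count differing positions: . . ^ . . ^ ^ . . ^ ^ ^ ^ ^ = 8 differences

8


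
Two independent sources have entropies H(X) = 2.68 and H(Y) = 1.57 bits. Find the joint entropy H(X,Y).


For independent variables, H(X,Y) = H(X) + H(Y) = 2.68 + 1.57 = 4.25

4.25 bits


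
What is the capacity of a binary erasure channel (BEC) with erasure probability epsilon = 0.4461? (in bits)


C = 1 - epsilon = 1 - 0.4461 = 0.5539

0.5539 bits


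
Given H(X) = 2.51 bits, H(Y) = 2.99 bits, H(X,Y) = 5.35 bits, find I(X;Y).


I(X;Y) = H(X) + H(Y) - H(X,Y) = 2.51 + 2.99 - 5.35 = 0.15

0.15 bits


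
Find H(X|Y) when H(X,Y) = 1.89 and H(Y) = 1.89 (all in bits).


H(X|Y) = H(X,Y) - H(Y) = 1.89 - 1.89 = 0.0

0.0 bits


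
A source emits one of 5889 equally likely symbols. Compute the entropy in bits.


H = log2(n) = log2(5889) = 12.5238

12.5238 bits


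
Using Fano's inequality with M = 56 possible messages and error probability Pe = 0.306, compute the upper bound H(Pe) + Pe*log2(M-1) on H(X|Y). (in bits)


H(Pe) = -Pe*log2(Pe) - (1-Pe)*log2(1-Pe) = -0.306*log2(0.306) - 0.694*log2(0.694) = 0.522769 + 0.365733 = 0.8885. Pe*log2(M-1) = 0.306*log2(55) = 1.769096. Bound = H(Pe) + Pe*log2(M-1) = 0.522769 + 0.365733 + 1.769096 = 2.6576

2.6576 bits


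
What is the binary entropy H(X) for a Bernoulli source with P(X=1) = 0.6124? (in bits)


H = -p*log2(p) - (1-p)*log2(1-p). -0.6124*log2(0.6124) = 0.433245; -0.3876*log2(0.3876) = 0.529989. H = 0.433245 + 0.529989 = 0.9632

0.9632 bits


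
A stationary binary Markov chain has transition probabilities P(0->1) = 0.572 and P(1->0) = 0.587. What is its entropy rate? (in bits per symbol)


Stationary distribution: pi_0 = p10/(p01+p10) = 0.5065, pi_1 = 0.4935. Entropy rate H' = pi_0*H(p01) + pi_1*H(p10) = 0.5065*0.985 + 0.4935*0.978 = 0.9816

0.9816 bits/symbol


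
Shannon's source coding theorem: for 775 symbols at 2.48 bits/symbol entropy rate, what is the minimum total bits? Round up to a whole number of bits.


Minimum bits >= n * H = 775 * 2.48 = 1922.0, rounded up to a whole number of bits = 1922

1922 bits


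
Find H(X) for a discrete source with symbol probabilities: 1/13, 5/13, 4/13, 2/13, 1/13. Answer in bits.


H = -sum(p_i * log2(p_i)). Terms: -(1/13)*log2(1/13) = 0.284649; -(5/13)*log2(5/13) = 0.530197; -(4/13)*log2(4/13) = 0.523212; -(2/13)*log2(2/13) = 0.415452; -(1/13)*log2(1/13) = 0.284649. H = 0.284649 + 0.530197 + 0.523212 + 0.415452 + 0.284649 = 2.0382

2.0382 bits


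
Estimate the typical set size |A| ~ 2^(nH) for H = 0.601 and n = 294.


log2|A_typical| = nH = 294 * 0.601 = 176.694, so |A_typical| ~ 2^176.694 = 1.550e+53

1.550e+53


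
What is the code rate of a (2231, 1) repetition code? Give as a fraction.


Rate = k/n = 1/2231

1/2231


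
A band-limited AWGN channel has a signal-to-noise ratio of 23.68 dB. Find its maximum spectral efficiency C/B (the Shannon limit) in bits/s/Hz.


SNR_linear = 10^(23.68/10) = 233.3458; C/B = log2(1 + SNR_linear) = log2(1 + 233.3458) = 7.8725

7.8725 bits/s/Hz


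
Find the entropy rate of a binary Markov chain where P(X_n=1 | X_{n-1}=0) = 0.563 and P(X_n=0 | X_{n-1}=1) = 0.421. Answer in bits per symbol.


Stationary distribution: pi_0 = p10/(p01+p10) = 0.4278, pi_1 = 0.5722. Entropy rate H' = pi_0*H(p01) + pi_1*H(p10) = 0.4278*0.9885 + 0.5722*0.9819 = 0.9847

0.9847 bits/symbol


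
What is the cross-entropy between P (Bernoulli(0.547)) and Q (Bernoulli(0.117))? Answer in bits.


H(P,Q) = -p*log2(q) - (1-p)*log2(1-q). -0.547*log2(0.117) = 1.693195; -0.453*log2(0.883) = 0.081320. H(P,Q) = 1.693195 + 0.081320 = 1.7745

1.7745 bits


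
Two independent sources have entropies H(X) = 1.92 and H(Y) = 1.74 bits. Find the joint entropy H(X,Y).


For independent variables, H(X,Y) = H(X) + H(Y) = 1.92 + 1.74 = 3.66

3.66 bits


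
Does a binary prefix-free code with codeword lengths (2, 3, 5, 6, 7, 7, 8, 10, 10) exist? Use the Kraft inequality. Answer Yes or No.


Kraft sum = sum(2^(-l_i)) = 0.4434, need <= 1. Result: satisfied (a binary prefix-free code with these lengths exists)

Yes


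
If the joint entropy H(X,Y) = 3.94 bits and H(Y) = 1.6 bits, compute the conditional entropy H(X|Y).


H(X|Y) = H(X,Y) - H(Y) = 3.94 - 1.6 = 2.34

2.34 bits


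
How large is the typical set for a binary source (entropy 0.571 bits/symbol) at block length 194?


log2|A_typical| = nH = 194 * 0.571 = 110.774, so |A_typical| ~ 2^110.774 = 2.220e+33

2.220e+33


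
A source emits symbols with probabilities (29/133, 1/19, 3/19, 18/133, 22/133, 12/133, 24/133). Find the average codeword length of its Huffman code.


Huffman construction (repeatedly merge the two least-probable nodes; each merge adds 1 bit to every symbol beneath it): 1/19 + 12/133 = 1/7; 18/133 + 1/7 = 37/133; 3/19 + 22/133 = 43/133; 24/133 + 29/133 = 53/133; 37/133 + 43/133 = 80/133; 53/133 + 80/133 = 1. Resulting codeword lengths (in the order the probabilities were given): (2, 4, 3, 3, 3, 4, 2). L_avg = sum(p_i * l_i) = 29/133*2 + 1/19*4 + 3/19*3 + 18/133*3 + 22/133*3 + 12/133*4 + 24/133*2 = 365/133 = 2.7444

2.7444 bits


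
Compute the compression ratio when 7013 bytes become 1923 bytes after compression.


Ratio = original / compressed = 7013 / 1923 = 3.6469

3.6469


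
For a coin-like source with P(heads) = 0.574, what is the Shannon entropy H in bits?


H = -p*log2(p) - (1-p)*log2(1-p). -0.574*log2(0.574) = 0.459704; -0.426*log2(0.426) = 0.524438. H = 0.459704 + 0.524438 = 0.9841

0.9841 bits


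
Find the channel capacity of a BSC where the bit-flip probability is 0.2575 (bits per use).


H(p) = -p*log2(p) - (1-p)*log2(1-p) = -0.2575*log2(0.2575) - 0.7425*log2(0.7425) = 0.504019 + 0.318931 = 0.823. C = 1 - H(p) = 1 - 0.823 = 0.177

0.177 bits


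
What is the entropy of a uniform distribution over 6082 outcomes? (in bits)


H = log2(n) = log2(6082) = 12.5703

12.5703 bits


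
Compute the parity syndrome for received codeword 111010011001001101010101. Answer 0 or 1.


Syndrome = XOR of all bits = 1 XOR 1 XOR 1 XOR 0 XOR 1 XOR 0 XOR 0 XOR 1 XOR 1 XOR 0 XOR 0 XOR 1 XOR 0 XOR 0 XOR 1 XOR 1 XOR 0 XOR 1 XOR 0 XOR 1 XOR 0 XOR 1 XOR 0 XOR 1 = 1

1


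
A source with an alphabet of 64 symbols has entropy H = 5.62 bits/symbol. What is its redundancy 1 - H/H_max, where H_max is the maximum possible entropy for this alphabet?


H_max = log2(K) = log2(64) = 6.0 bits/symbol. Redundancy = 1 - H/H_max = 1 - 5.62/6.0 = 1 - 0.9367 = 0.0633

0.0633


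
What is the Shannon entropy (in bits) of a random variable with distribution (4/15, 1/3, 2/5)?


H = -sum(p_i * log2(p_i)). Terms: -(4/15)*log2(4/15) = 0.508504; -(1/3)*log2(1/3) = 0.528321; -(2/5)*log2(2/5) = 0.528771. H = 0.508504 + 0.528321 + 0.528771 = 1.5656

1.5656 bits


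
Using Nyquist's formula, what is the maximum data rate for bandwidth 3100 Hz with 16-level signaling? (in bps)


Rate = 2 * B * log2(M) = 2 * 3100 * 4.0 = 24800.0

24800.0 bps


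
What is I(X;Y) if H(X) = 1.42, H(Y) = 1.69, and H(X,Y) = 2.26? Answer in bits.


I(X;Y) = H(X) + H(Y) - H(X,Y) = 1.42 + 1.69 - 2.26 = 0.85

0.85 bits


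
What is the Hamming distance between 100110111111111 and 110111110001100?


Count differing positions: . ^ . . . ^ . . ^ ^ ^ . . ^ ^ = 7 differences

7


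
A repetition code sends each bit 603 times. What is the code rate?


Rate = k/n = 1/603

1/603


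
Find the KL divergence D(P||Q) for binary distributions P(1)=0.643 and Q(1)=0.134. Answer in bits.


KL = p*log2(p/q) + (1-p)*log2((1-p)/(1-q)) = 0.643*log2(0.643/0.134) + 0.357*log2(0.357/0.866) = 0.9984

0.9984 bits


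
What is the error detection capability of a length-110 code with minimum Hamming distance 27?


Detection capability = d_min - 1 = 27 - 1 = 26

26 errors


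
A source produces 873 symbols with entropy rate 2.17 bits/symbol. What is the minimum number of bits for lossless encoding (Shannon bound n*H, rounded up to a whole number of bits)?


Minimum bits >= n * H = 873 * 2.17 = 1894.41, rounded up to a whole number of bits = 1895

1895 bits


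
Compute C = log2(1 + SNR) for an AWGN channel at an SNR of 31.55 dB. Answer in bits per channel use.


SNR_linear = 10^(31.55/10) = 1428.894; C = log2(1 + SNR_linear) = log2(1 + 1428.894) = 10.4817

10.4817 bits/channel use


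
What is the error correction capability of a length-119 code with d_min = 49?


Correction capability = floor((d-1)/2) = floor((49-1)/2) = 24

24 errors


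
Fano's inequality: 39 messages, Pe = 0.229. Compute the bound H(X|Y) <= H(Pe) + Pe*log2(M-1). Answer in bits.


H(Pe) = -Pe*log2(Pe) - (1-Pe)*log2(1-Pe) = -0.229*log2(0.229) - 0.771*log2(0.771) = 0.486987 + 0.289277 = 0.7763. Pe*log2(M-1) = 0.229*log2(38) = 1.201775. Bound = H(Pe) + Pe*log2(M-1) = 0.486987 + 0.289277 + 1.201775 = 1.978

1.978 bits


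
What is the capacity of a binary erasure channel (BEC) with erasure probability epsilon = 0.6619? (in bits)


C = 1 - epsilon = 1 - 0.6619 = 0.3381

0.3381 bits


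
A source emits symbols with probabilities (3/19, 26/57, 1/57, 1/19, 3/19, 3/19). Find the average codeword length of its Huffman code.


Huffman construction (repeatedly merge the two least-probable nodes; each merge adds 1 bit to every symbol beneath it): 1/57 + 1/19 = 4/57; 4/57 + 3/19 = 13/57; 3/19 + 3/19 = 6/19; 13/57 + 6/19 = 31/57; 26/57 + 31/57 = 1. Resulting codeword lengths (in the order the probabilities were given): (3, 1, 4, 4, 3, 3). L_avg = sum(p_i * l_i) = 3/19*3 + 26/57*1 + 1/57*4 + 1/19*4 + 3/19*3 + 3/19*3 = 41/19 = 2.1579

2.1579 bits


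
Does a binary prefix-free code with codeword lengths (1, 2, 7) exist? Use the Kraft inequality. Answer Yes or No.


Kraft sum = sum(2^(-l_i)) = 0.7578, need <= 1. Result: satisfied (a binary prefix-free code with these lengths exists)

Yes


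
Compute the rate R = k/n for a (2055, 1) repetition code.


Rate = k/n = 1/2055

1/2055


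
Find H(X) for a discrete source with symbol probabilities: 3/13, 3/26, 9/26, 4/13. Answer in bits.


H = -sum(p_i * log2(p_i)). Terms: -(3/13)*log2(3/13) = 0.488187; -(3/26)*log2(3/26) = 0.359478; -(9/26)*log2(9/26) = 0.529794; -(4/13)*log2(4/13) = 0.523212. H = 0.488187 + 0.359478 + 0.529794 + 0.523212 = 1.9007

1.9007 bits


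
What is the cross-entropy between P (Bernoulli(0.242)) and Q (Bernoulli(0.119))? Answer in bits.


H(P,Q) = -p*log2(q) - (1-p)*log2(1-q). -0.242*log2(0.119) = 0.743174; -0.758*log2(0.881) = 0.138552. H(P,Q) = 0.743174 + 0.138552 = 0.8817

0.8817 bits


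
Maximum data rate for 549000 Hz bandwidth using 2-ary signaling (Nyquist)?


Rate = 2 * B * log2(M) = 2 * 549000 * 1.0 = 1098000.0

1098000.0 bps


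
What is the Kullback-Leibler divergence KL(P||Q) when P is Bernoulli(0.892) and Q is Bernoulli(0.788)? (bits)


KL = p*log2(p/q) + (1-p)*log2((1-p)/(1-q)) = 0.892*log2(0.892/0.788) + 0.108*log2(0.108/0.212) = 0.0544

0.0544 bits


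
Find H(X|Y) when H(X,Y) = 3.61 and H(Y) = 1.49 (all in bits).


H(X|Y) = H(X,Y) - H(Y) = 3.61 - 1.49 = 2.12

2.12 bits


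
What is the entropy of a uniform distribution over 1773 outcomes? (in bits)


H = log2(n) = log2(1773) = 10.792

10.792 bits


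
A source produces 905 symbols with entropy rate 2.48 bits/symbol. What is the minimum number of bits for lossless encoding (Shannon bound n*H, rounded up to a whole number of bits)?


Minimum bits >= n * H = 905 * 2.48 = 2244.4, rounded up to a whole number of bits = 2245

2245 bits


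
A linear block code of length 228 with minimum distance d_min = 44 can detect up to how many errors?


Detection capability = d_min - 1 = 44 - 1 = 43

43 errors


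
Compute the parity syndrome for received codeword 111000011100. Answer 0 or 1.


Syndrome = XOR of all bits = 1 XOR 1 XOR 1 XOR 0 XOR 0 XOR 0 XOR 0 XOR 1 XOR 1 XOR 1 XOR 0 XOR 0 = 0

0


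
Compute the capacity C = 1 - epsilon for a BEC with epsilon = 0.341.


C = 1 - epsilon = 1 - 0.341 = 0.659

0.659 bits


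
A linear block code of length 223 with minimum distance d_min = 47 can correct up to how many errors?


Correction capability = floor((d-1)/2) = floor((47-1)/2) = 23

23 errors


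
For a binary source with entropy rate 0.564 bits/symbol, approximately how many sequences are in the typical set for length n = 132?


log2|A_typical| = nH = 132 * 0.564 = 74.448, so |A_typical| ~ 2^74.448 = 2.577e+22

2.577e+22


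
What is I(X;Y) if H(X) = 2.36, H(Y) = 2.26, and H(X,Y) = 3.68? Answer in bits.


I(X;Y) = H(X) + H(Y) - H(X,Y) = 2.36 + 2.26 - 3.68 = 0.94

0.94 bits


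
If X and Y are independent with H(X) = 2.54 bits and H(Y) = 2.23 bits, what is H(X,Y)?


For independent variables, H(X,Y) = H(X) + H(Y) = 2.54 + 2.23 = 4.77

4.77 bits


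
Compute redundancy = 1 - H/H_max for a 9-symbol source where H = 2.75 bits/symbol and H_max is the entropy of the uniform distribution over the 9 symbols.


H_max = log2(K) = log2(9) = 3.1699 bits/symbol. Redundancy = 1 - H/H_max = 1 - 2.75/3.1699 = 1 - 0.8675 = 0.1325

0.1325


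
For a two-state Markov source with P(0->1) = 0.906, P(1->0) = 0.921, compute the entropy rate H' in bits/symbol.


Stationary distribution: pi_0 = p10/(p01+p10) = 0.5041, pi_1 = 0.4959. Entropy rate H' = pi_0*H(p01) + pi_1*H(p10) = 0.5041*0.4497 + 0.4959*0.3986 = 0.4244

0.4244 bits/symbol


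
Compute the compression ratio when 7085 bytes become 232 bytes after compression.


Ratio = original / compressed = 7085 / 232 = 30.5388

30.5388


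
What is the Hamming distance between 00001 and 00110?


Count differing positions: . . ^ ^ ^ = 3 differences

3


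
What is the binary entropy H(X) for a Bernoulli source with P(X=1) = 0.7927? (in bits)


H = -p*log2(p) - (1-p)*log2(1-p). -0.7927*log2(0.7927) = 0.265676; -0.2073*log2(0.2073) = 0.470614. H = 0.265676 + 0.470614 = 0.7363

0.7363 bits


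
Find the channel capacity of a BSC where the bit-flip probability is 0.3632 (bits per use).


H(p) = -p*log2(p) - (1-p)*log2(1-p) = -0.3632*log2(0.3632) - 0.6368*log2(0.6368) = 0.530695 + 0.414613 = 0.9453. C = 1 - H(p) = 1 - 0.9453 = 0.0547

0.0547 bits


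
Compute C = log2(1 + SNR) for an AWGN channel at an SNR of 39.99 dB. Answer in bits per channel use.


SNR_linear = 10^(39.99/10) = 9977.0006; C = log2(1 + SNR_linear) = log2(1 + 9977.0006) = 13.2845

13.2845 bits/channel use


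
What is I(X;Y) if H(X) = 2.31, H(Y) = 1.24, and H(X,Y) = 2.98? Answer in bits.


I(X;Y) = H(X) + H(Y) - H(X,Y) = 2.31 + 1.24 - 2.98 = 0.57

0.57 bits


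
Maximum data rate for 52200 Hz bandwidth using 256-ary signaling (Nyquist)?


Rate = 2 * B * log2(M) = 2 * 52200 * 8.0 = 835200.0

835200.0 bps


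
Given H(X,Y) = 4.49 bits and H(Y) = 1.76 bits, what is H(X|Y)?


H(X|Y) = H(X,Y) - H(Y) = 4.49 - 1.76 = 2.73

2.73 bits


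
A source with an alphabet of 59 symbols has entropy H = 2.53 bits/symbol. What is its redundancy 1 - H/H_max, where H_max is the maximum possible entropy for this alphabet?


H_max = log2(K) = log2(59) = 5.8826 bits/symbol. Redundancy = 1 - H/H_max = 1 - 2.53/5.8826 = 1 - 0.4301 = 0.5699

0.5699


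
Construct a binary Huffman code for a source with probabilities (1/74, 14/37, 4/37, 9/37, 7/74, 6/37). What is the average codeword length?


Huffman construction (repeatedly merge the two least-probable nodes; each merge adds 1 bit to every symbol beneath it): 1/74 + 7/74 = 4/37; 4/37 + 4/37 = 8/37; 6/37 + 8/37 = 14/37; 9/37 + 14/37 = 23/37; 14/37 + 23/37 = 1. Resulting codeword lengths (in the order the probabilities were given): (4, 2, 3, 2, 4, 2). L_avg = sum(p_i * l_i) = 1/74*4 + 14/37*2 + 4/37*3 + 9/37*2 + 7/74*4 + 6/37*2 = 86/37 = 2.3243

2.3243 bits


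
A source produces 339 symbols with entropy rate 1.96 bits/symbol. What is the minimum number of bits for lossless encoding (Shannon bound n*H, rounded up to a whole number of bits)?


Minimum bits >= n * H = 339 * 1.96 = 664.44, rounded up to a whole number of bits = 665

665 bits


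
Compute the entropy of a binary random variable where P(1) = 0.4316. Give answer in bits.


H = -p*log2(p) - (1-p)*log2(1-p). -0.4316*log2(0.4316) = 0.523200; -0.5684*log2(0.5684) = 0.463258. H = 0.523200 + 0.463258 = 0.9865

0.9865 bits


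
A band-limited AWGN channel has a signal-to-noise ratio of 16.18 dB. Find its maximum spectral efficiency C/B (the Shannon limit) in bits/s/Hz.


SNR_linear = 10^(16.18/10) = 41.4954; C/B = log2(1 + SNR_linear) = log2(1 + 41.4954) = 5.4092

5.4092 bits/s/Hz


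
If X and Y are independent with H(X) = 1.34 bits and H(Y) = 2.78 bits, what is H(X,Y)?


For independent variables, H(X,Y) = H(X) + H(Y) = 1.34 + 2.78 = 4.12

4.12 bits


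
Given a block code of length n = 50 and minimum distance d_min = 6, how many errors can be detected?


Detection capability = d_min - 1 = 6 - 1 = 5

5 errors


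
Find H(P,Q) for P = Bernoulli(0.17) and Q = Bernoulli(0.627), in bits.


H(P,Q) = -p*log2(q) - (1-p)*log2(1-q). -0.17*log2(0.627) = 0.114489; -0.83*log2(0.373) = 1.180885. H(P,Q) = 0.114489 + 1.180885 = 1.2954

1.2954 bits


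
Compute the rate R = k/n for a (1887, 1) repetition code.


Rate = k/n = 1/1887

1/1887


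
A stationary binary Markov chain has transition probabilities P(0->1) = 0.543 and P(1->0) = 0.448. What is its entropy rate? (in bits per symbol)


Stationary distribution: pi_0 = p10/(p01+p10) = 0.4521, pi_1 = 0.5479. Entropy rate H' = pi_0*H(p01) + pi_1*H(p10) = 0.4521*0.9947 + 0.5479*0.9922 = 0.9933

0.9933 bits/symbol


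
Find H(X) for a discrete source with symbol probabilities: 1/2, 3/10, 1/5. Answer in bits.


H = -sum(p_i * log2(p_i)). Terms: -(1/2)*log2(1/2) = 0.500000; -(3/10)*log2(3/10) = 0.521090; -(1/5)*log2(1/5) = 0.464386. H = 0.500000 + 0.521090 + 0.464386 = 1.4855

1.4855 bits


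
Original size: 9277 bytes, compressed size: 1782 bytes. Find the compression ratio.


Ratio = original / compressed = 9277 / 1782 = 5.2059

5.2059


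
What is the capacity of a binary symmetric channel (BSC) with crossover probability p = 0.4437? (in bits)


H(p) = -p*log2(p) - (1-p)*log2(1-p) = -0.4437*log2(0.4437) - 0.5563*log2(0.5563) = 0.520169 + 0.470666 = 0.9908. C = 1 - H(p) = 1 - 0.9908 = 0.0092

0.0092 bits


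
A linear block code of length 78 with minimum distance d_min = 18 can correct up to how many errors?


Correction capability = floor((d-1)/2) = floor((18-1)/2) = 8

8 errors


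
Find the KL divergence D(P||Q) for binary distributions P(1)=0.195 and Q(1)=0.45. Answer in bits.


KL = p*log2(p/q) + (1-p)*log2((1-p)/(1-q)) = 0.195*log2(0.195/0.45) + 0.805*log2(0.805/0.55) = 0.2071

0.2071 bits


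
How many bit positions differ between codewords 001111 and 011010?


Count differing positions: . ^ . ^ . ^ = 3 differences

3


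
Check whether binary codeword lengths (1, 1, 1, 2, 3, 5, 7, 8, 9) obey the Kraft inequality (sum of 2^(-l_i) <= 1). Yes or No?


Kraft sum = sum(2^(-l_i)) = 1.9199, need <= 1. Result: violated (a binary prefix-free code with these lengths cannot exist)

No


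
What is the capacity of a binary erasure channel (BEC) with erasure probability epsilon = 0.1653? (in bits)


C = 1 - epsilon = 1 - 0.1653 = 0.8347

0.8347 bits


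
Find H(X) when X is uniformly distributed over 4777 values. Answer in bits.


H = log2(n) = log2(4777) = 12.2219

12.2219 bits


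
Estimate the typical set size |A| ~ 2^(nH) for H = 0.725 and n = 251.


log2|A_typical| = nH = 251 * 0.725 = 181.975, so |A_typical| ~ 2^181.975 = 6.025e+54

6.025e+54


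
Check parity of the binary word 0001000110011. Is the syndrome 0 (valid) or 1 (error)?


Syndrome = XOR of all bits = 0 XOR 0 XOR 0 XOR 1 XOR 0 XOR 0 XOR 0 XOR 1 XOR 1 XOR 0 XOR 0 XOR 1 XOR 1 = 1

1


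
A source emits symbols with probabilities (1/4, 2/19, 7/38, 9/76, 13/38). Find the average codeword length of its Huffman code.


Huffman construction (repeatedly merge the two least-probable nodes; each merge adds 1 bit to every symbol beneath it): 2/19 + 9/76 = 17/76; 7/38 + 17/76 = 31/76; 1/4 + 13/38 = 45/76; 31/76 + 45/76 = 1. Resulting codeword lengths (in the order the probabilities were given): (2, 3, 2, 3, 2). L_avg = sum(p_i * l_i) = 1/4*2 + 2/19*3 + 7/38*2 + 9/76*3 + 13/38*2 = 169/76 = 2.2237

2.2237 bits


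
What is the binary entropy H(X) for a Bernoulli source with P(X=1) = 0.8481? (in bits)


H = -p*log2(p) - (1-p)*log2(1-p). -0.8481*log2(0.8481) = 0.201588; -0.1519*log2(0.1519) = 0.412987. H = 0.201588 + 0.412987 = 0.6146

0.6146 bits


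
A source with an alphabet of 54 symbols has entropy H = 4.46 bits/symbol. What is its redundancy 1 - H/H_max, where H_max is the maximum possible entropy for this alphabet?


H_max = log2(K) = log2(54) = 5.7549 bits/symbol. Redundancy = 1 - H/H_max = 1 - 4.46/5.7549 = 1 - 0.775 = 0.225

0.225


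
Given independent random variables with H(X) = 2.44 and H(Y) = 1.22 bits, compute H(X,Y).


For independent variables, H(X,Y) = H(X) + H(Y) = 2.44 + 1.22 = 3.66

3.66 bits


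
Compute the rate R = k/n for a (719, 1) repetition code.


Rate = k/n = 1/719

1/719


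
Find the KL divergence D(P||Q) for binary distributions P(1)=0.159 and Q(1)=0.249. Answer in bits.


KL = p*log2(p/q) + (1-p)*log2((1-p)/(1-q)) = 0.159*log2(0.159/0.249) + 0.841*log2(0.841/0.751) = 0.0344

0.0344 bits


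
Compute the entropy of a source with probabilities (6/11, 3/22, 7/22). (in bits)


H = -sum(p_i * log2(p_i)). Terms: -(6/11)*log2(6/11) = 0.476983; -(3/22)*log2(3/22) = 0.391973; -(7/22)*log2(7/22) = 0.525661. H = 0.476983 + 0.391973 + 0.525661 = 1.3946

1.3946 bits


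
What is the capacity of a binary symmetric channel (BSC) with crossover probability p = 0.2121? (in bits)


H(p) = -p*log2(p) - (1-p)*log2(1-p) = -0.2121*log2(0.2121) - 0.7879*log2(0.7879) = 0.474507 + 0.270971 = 0.7455. C = 1 - H(p) = 1 - 0.7455 = 0.2545

0.2545 bits


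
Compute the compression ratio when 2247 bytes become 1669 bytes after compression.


Ratio = original / compressed = 2247 / 1669 = 1.3463

1.3463


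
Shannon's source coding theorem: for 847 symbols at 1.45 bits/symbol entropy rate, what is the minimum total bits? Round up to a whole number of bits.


Minimum bits >= n * H = 847 * 1.45 = 1228.15, rounded up to a whole number of bits = 1229

1229 bits


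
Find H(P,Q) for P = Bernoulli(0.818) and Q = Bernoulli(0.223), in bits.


H(P,Q) = -p*log2(q) - (1-p)*log2(1-q). -0.818*log2(0.223) = 1.770875; -0.182*log2(0.777) = 0.066250. H(P,Q) = 1.770875 + 0.066250 = 1.8371

1.8371 bits


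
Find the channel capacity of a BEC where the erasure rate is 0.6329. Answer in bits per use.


C = 1 - epsilon = 1 - 0.6329 = 0.3671

0.3671 bits


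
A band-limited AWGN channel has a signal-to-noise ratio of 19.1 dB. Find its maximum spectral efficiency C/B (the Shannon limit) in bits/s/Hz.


SNR_linear = 10^(19.1/10) = 81.2831; C/B = log2(1 + SNR_linear) = log2(1 + 81.2831) = 6.3625

6.3625 bits/s/Hz


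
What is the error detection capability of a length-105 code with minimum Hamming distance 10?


Detection capability = d_min - 1 = 10 - 1 = 9

9 errors


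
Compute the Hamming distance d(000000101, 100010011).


Count differing positions: ^ . . . ^ . ^ ^ . = 4 differences

4


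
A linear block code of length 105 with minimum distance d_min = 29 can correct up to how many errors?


Correction capability = floor((d-1)/2) = floor((29-1)/2) = 14

14 errors


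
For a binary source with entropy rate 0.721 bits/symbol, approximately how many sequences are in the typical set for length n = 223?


log2|A_typical| = nH = 223 * 0.721 = 160.783, so |A_typical| ~ 2^160.783 = 2.515e+48

2.515e+48


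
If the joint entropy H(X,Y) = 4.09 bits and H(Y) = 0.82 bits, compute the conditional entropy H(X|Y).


H(X|Y) = H(X,Y) - H(Y) = 4.09 - 0.82 = 3.27

3.27 bits


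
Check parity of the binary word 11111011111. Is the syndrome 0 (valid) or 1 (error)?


Syndrome = XOR of all bits = 1 XOR 1 XOR 1 XOR 1 XOR 1 XOR 0 XOR 1 XOR 1 XOR 1 XOR 1 XOR 1 = 0

0


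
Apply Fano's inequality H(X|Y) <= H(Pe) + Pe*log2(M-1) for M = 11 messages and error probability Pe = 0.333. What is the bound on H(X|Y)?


H(Pe) = -Pe*log2(Pe) - (1-Pe)*log2(1-Pe) = -0.333*log2(0.333) - 0.667*log2(0.667) = 0.528273 + 0.389689 = 0.918. Pe*log2(M-1) = 0.333*log2(10) = 1.106202. Bound = H(Pe) + Pe*log2(M-1) = 0.528273 + 0.389689 + 1.106202 = 2.0242

2.0242 bits


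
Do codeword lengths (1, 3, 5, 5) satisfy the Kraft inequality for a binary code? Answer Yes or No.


Kraft sum = sum(2^(-l_i)) = 0.6875, need <= 1. Result: satisfied (a binary prefix-free code with these lengths exists)

Yes


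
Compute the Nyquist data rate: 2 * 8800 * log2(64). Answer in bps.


Rate = 2 * B * log2(M) = 2 * 8800 * 6.0 = 105600.0

105600.0 bps


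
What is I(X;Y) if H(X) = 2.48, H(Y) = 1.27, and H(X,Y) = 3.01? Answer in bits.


I(X;Y) = H(X) + H(Y) - H(X,Y) = 2.48 + 1.27 - 3.01 = 0.74

0.74 bits


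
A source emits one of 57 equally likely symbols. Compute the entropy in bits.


H = log2(n) = log2(57) = 5.8329

5.8329 bits


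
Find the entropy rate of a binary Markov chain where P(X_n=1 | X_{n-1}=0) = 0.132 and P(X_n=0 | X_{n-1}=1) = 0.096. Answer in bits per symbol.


Stationary distribution: pi_0 = p10/(p01+p10) = 0.4211, pi_1 = 0.5789. Entropy rate H' = pi_0*H(p01) + pi_1*H(p10) = 0.4211*0.5629 + 0.5789*0.4562 = 0.5011

0.5011 bits/symbol


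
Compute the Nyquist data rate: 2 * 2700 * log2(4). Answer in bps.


Rate = 2 * B * log2(M) = 2 * 2700 * 2.0 = 10800.0

10800.0 bps


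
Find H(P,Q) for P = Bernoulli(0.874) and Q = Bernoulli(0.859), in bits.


H(P,Q) = -p*log2(q) - (1-p)*log2(1-q). -0.874*log2(0.859) = 0.191642; -0.126*log2(0.141) = 0.356105. H(P,Q) = 0.191642 + 0.356105 = 0.5477

0.5477 bits


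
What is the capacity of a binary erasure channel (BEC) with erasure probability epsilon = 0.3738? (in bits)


C = 1 - epsilon = 1 - 0.3738 = 0.6262

0.6262 bits


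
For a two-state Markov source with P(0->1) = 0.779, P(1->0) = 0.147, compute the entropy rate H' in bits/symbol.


Stationary distribution: pi_0 = p10/(p01+p10) = 0.1587, pi_1 = 0.8413. Entropy rate H' = pi_0*H(p01) + pi_1*H(p10) = 0.1587*0.762 + 0.8413*0.6023 = 0.6276

0.6276 bits/symbol


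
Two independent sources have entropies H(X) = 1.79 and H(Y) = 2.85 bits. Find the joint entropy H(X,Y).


For independent variables, H(X,Y) = H(X) + H(Y) = 1.79 + 2.85 = 4.64

4.64 bits


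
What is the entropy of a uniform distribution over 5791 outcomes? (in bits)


H = log2(n) = log2(5791) = 12.4996

12.4996 bits


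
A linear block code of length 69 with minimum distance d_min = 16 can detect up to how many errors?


Detection capability = d_min - 1 = 16 - 1 = 15

15 errors


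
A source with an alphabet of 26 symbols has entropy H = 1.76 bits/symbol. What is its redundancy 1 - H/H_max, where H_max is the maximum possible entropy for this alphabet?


H_max = log2(K) = log2(26) = 4.7004 bits/symbol. Redundancy = 1 - H/H_max = 1 - 1.76/4.7004 = 1 - 0.3744 = 0.6256

0.6256


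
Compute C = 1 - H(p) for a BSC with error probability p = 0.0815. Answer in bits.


H(p) = -p*log2(p) - (1-p)*log2(1-p) = -0.0815*log2(0.0815) - 0.9185*log2(0.9185) = 0.294790 + 0.112653 = 0.4074. C = 1 - H(p) = 1 - 0.4074 = 0.5926

0.5926 bits


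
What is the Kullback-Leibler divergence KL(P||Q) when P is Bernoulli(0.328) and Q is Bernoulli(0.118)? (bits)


KL = p*log2(p/q) + (1-p)*log2((1-p)/(1-q)) = 0.328*log2(0.328/0.118) + 0.672*log2(0.672/0.882) = 0.2201

0.2201 bits


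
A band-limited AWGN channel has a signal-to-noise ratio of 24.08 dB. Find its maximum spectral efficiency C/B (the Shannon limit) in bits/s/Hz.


SNR_linear = 10^(24.08/10) = 255.8586; C/B = log2(1 + SNR_linear) = log2(1 + 255.8586) = 8.0048

8.0048 bits/s/Hz


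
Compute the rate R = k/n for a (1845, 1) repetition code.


Rate = k/n = 1/1845

1/1845
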